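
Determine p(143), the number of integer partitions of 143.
20390982757

p(n) counts ways to write n as a sum of positive integers (order ignored).
Euler's pentagonal recurrence: p(k) = p(k-1) + p(k-2) - p(k-5) - p(k-7) + p(k-12) + p(k-15) - ... (offsets j(3j∓1)/2, signs ++--, p(0)=1, p(<0)=0).
DP table for k = 0..142: p(0)=1, p(1)=1, p(2)=2, p(3)=3, p(4)=5, p(5)=7, p(6)=11, p(7)=15, p(8)=22, p(9)=30, p(10)=42, p(11)=56, p(12)=77, p(13)=101, p(14)=135, p(15)=176, p(16)=231, p(17)=297, p(18)=385, p(19)=490, p(20)=627, p(21)=792, p(22)=1002, p(23)=1255, p(24)=1575, p(25)=1958, p(26)=2436, p(27)=3010, p(28)=3718, p(29)=4565, p(30)=5604, p(31)=6842, p(32)=8349, p(33)=10143, p(34)=12310, p(35)=14883, p(36)=17977, p(37)=21637, p(38)=26015, p(39)=31185, p(40)=37338, p(41)=44583, p(42)=53174, p(43)=63261, p(44)=75175, p(45)=89134, p(46)=105558, p(47)=124754, p(48)=147273, p(49)=173525, p(50)=204226, p(51)=239943, p(52)=281589, p(53)=329931, p(54)=386155, p(55)=451276, p(56)=526823, p(57)=614154, p(58)=715220, p(59)=831820, p(60)=966467, p(61)=1121505, p(62)=1300156, p(63)=1505499, p(64)=1741630, p(65)=2012558, p(66)=2323520, p(67)=2679689, p(68)=3087735, p(69)=3554345, p(70)=4087968, p(71)=4697205, p(72)=5392783, p(73)=6185689, p(74)=7089500, p(75)=8118264, p(76)=9289091, p(77)=10619863, p(78)=12132164, p(79)=13848650, p(80)=15796476, p(81)=18004327, p(82)=20506255, p(83)=23338469, p(84)=26543660, p(85)=30167357, p(86)=34262962, p(87)=38887673, p(88)=44108109, p(89)=49995925, p(90)=56634173, p(91)=64112359, p(92)=72533807, p(93)=82010177, p(94)=92669720, p(95)=104651419, p(96)=118114304, p(97)=133230930, p(98)=150198136, p(99)=169229875, p(100)=190569292, p(101)=214481126, p(102)=241265379, p(103)=271248950, p(104)=304801365, p(105)=342325709, p(106)=384276336, p(107)=431149389, p(108)=483502844, p(109)=541946240, p(110)=607163746, p(111)=679903203, p(112)=761002156, p(113)=851376628, p(114)=952050665, p(115)=1064144451, p(116)=1188908248, p(117)=1327710076, p(118)=1482074143, p(119)=1653668665, p(120)=1844349560, p(121)=2056148051, p(122)=2291320912, p(123)=2552338241, p(124)=2841940500, p(125)=3163127352, p(126)=3519222692, p(127)=3913864295, p(128)=4351078600, p(129)=4835271870, p(130)=5371315400, p(131)=5964539504, p(132)=6620830889, p(133)=7346629512, p(134)=8149040695, p(135)=9035836076, p(136)=10015581680, p(137)=11097645016, p(138)=12292341831, p(139)=13610949895, p(140)=15065878135, p(141)=16670689208, p(142)=18440293320.
Final step: p(143) = p(142) + p(141) - p(138) - p(136) + p(131) + p(128) - p(121) - p(117) + p(108) + p(103) - p(92) - p(86) + p(73) + p(66) - p(51) - p(43) + p(26) + p(17)
= 18440293320 + 16670689208 - 12292341831 - 10015581680 + 5964539504 + 4351078600 - 2056148051 - 1327710076 + 483502844 + 271248950 - 72533807 - 34262962 + 6185689 + 2323520 - 239943 - 63261 + 2436 + 297
= 20390982757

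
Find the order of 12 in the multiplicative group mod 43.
42

43 is prime, so ord(12) divides φ(43) = 42.
Divisors of 42: 1, 2, 3, 6, 7, 14, 21, 42.
Repeated squaring: 12^1 ≡ 12, 12^2 ≡ 15, 12^4 ≡ 10, 12^8 ≡ 14, 12^16 ≡ 24, 12^32 ≡ 17 (mod 43).
Test 12^d mod 43 for each divisor d in increasing order:
12^1 ≡ 12
12^2 ≡ 15
12^3 = 12^2·12^1 ≡ 8
12^6 = 12^4·12^2 ≡ 21
12^7 = 12^4·12^2·12^1 ≡ 37
12^14 = 12^8·12^4·12^2 ≡ 36
12^21 = 12^16·12^4·12^1 ≡ 42
12^42 = 12^32·12^8·12^2 ≡ 1  ← first divisor giving 1
The order is 42.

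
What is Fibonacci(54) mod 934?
628

Matrix identity: Q^n = [[F_(n+1), F_n], [F_n, F_(n-1)]] with Q = [[1,1],[1,0]].
n = 54 = 110110₂. Square-and-multiply, entries mod 934:
Q^1 = [[1,1],[1,0]]
Q^3 = (Q^1)²·Q = [[3,2],[2,1]]
Q^6 = (Q^3)² = [[13,8],[8,5]]
Q^13 = (Q^6)²·Q = [[377,233],[233,144]]
Q^27 = (Q^13)²·Q = [[251,278],[278,907]]
Q^54 = (Q^27)² = [[185,628],[628,491]]
F_54 mod 934 = Q^54[0][1] = 628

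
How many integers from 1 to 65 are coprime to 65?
48

65 = 5 × 13
φ(n) = n × ∏(1 - 1/p) for each prime p dividing n
φ(65) = 65 × (1 - 1/5) × (1 - 1/13) = 48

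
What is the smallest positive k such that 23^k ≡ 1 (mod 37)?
12

37 is prime, so ord(23) divides φ(37) = 36.
Divisors of 36: 1, 2, 3, 4, 6, 9, 12, 18, 36.
Repeated squaring: 23^1 ≡ 23, 23^2 ≡ 11, 23^4 ≡ 10, 23^8 ≡ 26, 23^16 ≡ 10, 23^32 ≡ 26 (mod 37).
Test 23^d mod 37 for each divisor d in increasing order:
23^1 ≡ 23
23^2 ≡ 11
23^3 = 23^2·23^1 ≡ 31
23^4 ≡ 10
23^6 = 23^4·23^2 ≡ 36
23^9 = 23^8·23^1 ≡ 6
23^12 = 23^8·23^4 ≡ 1  ← first divisor giving 1
The order is 12.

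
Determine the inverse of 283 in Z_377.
4

gcd(283, 377) = 1, so the inverse exists.
Extended Euclidean algorithm on (377, 283):
377 = 1 × 283 + 94  ⟹  94 = (1)·377 + (-1)·283
283 = 3 × 94 + 1  ⟹  1 = (-3)·377 + (4)·283
So (4)·283 ≡ 1 (mod 377), i.e. 283^(-1) ≡ 4 (mod 377).
Check: 283 × 4 = 1132 ≡ 1 (mod 377)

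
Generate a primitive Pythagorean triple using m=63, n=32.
(2945, 4032, 4993)

Euclid's formula: a = m² - n², b = 2mn, c = m² + n²
m = 63, n = 32
a = 63² - 32² = 3969 - 1024 = 2945
b = 2 × 63 × 32 = 4032
c = 63² + 32² = 3969 + 1024 = 4993
Verification: 2945² + 4032² = 8673025 + 16257024 = 24930049 = 4993² ✓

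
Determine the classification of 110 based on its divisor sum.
deficient

Proper divisors of 110: sum = 1 + 2 + 5 + 10 + 11 + 22 + 55 = 106
Since 106 < 110, 110 is deficient.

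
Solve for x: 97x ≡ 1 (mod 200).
33

gcd(97, 200) = 1, so the inverse exists.
Extended Euclidean algorithm on (200, 97):
200 = 2 × 97 + 6  ⟹  6 = (1)·200 + (-2)·97
97 = 16 × 6 + 1  ⟹  1 = (-16)·200 + (33)·97
So (33)·97 ≡ 1 (mod 200), i.e. 97^(-1) ≡ 33 (mod 200).
Check: 97 × 33 = 3201 ≡ 1 (mod 200)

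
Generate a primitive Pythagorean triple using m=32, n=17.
(735, 1088, 1313)

Euclid's formula: a = m² - n², b = 2mn, c = m² + n²
m = 32, n = 17
a = 32² - 17² = 1024 - 289 = 735
b = 2 × 32 × 17 = 1088
c = 32² + 17² = 1024 + 289 = 1313
Verification: 735² + 1088² = 540225 + 1183744 = 1723969 = 1313² ✓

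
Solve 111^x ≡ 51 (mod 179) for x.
26

Baby-step giant-step with step n = ⌈√179⌉ = 14.
Baby steps 111^j mod 179 (j:value) for j=0..13: 0:1, 1:111, 2:149, 3:71, 4:5, 5:18, 6:29, 7:176, 8:25, 9:90, 10:145, 11:164, 12:125, 13:92.
Giant-step multiplier: 111^(-14) ≡ 111^(178-14) = 111^164 ≡ 20 (mod 179).
Giant steps γ_i = 51·20^i mod 179: γ_0=51, γ_1=125 (in table at j=12).
x = i·n + j = 1·14 + 12 = 26.
Check: 111^26 ≡ 51 (mod 179).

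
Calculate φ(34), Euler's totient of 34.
16

34 = 2 × 17
φ(n) = n × ∏(1 - 1/p) for each prime p dividing n
φ(34) = 34 × (1 - 1/2) × (1 - 1/17) = 16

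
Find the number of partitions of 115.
1064144451

p(n) counts ways to write n as a sum of positive integers (order ignored).
Euler's pentagonal recurrence: p(k) = p(k-1) + p(k-2) - p(k-5) - p(k-7) + p(k-12) + p(k-15) - ... (offsets j(3j∓1)/2, signs ++--, p(0)=1, p(<0)=0).
DP table for k = 0..114: p(0)=1, p(1)=1, p(2)=2, p(3)=3, p(4)=5, p(5)=7, p(6)=11, p(7)=15, p(8)=22, p(9)=30, p(10)=42, p(11)=56, p(12)=77, p(13)=101, p(14)=135, p(15)=176, p(16)=231, p(17)=297, p(18)=385, p(19)=490, p(20)=627, p(21)=792, p(22)=1002, p(23)=1255, p(24)=1575, p(25)=1958, p(26)=2436, p(27)=3010, p(28)=3718, p(29)=4565, p(30)=5604, p(31)=6842, p(32)=8349, p(33)=10143, p(34)=12310, p(35)=14883, p(36)=17977, p(37)=21637, p(38)=26015, p(39)=31185, p(40)=37338, p(41)=44583, p(42)=53174, p(43)=63261, p(44)=75175, p(45)=89134, p(46)=105558, p(47)=124754, p(48)=147273, p(49)=173525, p(50)=204226, p(51)=239943, p(52)=281589, p(53)=329931, p(54)=386155, p(55)=451276, p(56)=526823, p(57)=614154, p(58)=715220, p(59)=831820, p(60)=966467, p(61)=1121505, p(62)=1300156, p(63)=1505499, p(64)=1741630, p(65)=2012558, p(66)=2323520, p(67)=2679689, p(68)=3087735, p(69)=3554345, p(70)=4087968, p(71)=4697205, p(72)=5392783, p(73)=6185689, p(74)=7089500, p(75)=8118264, p(76)=9289091, p(77)=10619863, p(78)=12132164, p(79)=13848650, p(80)=15796476, p(81)=18004327, p(82)=20506255, p(83)=23338469, p(84)=26543660, p(85)=30167357, p(86)=34262962, p(87)=38887673, p(88)=44108109, p(89)=49995925, p(90)=56634173, p(91)=64112359, p(92)=72533807, p(93)=82010177, p(94)=92669720, p(95)=104651419, p(96)=118114304, p(97)=133230930, p(98)=150198136, p(99)=169229875, p(100)=190569292, p(101)=214481126, p(102)=241265379, p(103)=271248950, p(104)=304801365, p(105)=342325709, p(106)=384276336, p(107)=431149389, p(108)=483502844, p(109)=541946240, p(110)=607163746, p(111)=679903203, p(112)=761002156, p(113)=851376628, p(114)=952050665.
Final step: p(115) = p(114) + p(113) - p(110) - p(108) + p(103) + p(100) - p(93) - p(89) + p(80) + p(75) - p(64) - p(58) + p(45) + p(38) - p(23) - p(15)
= 952050665 + 851376628 - 607163746 - 483502844 + 271248950 + 190569292 - 82010177 - 49995925 + 15796476 + 8118264 - 1741630 - 715220 + 89134 + 26015 - 1255 - 176
= 1064144451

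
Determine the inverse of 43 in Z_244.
227

gcd(43, 244) = 1, so the inverse exists.
Extended Euclidean algorithm on (244, 43):
244 = 5 × 43 + 29  ⟹  29 = (1)·244 + (-5)·43
43 = 1 × 29 + 14  ⟹  14 = (-1)·244 + (6)·43
29 = 2 × 14 + 1  ⟹  1 = (3)·244 + (-17)·43
So (-17)·43 ≡ 1 (mod 244), i.e. 43^(-1) ≡ -17 ≡ 227 (mod 244).
Check: 43 × 227 = 9761 ≡ 1 (mod 244)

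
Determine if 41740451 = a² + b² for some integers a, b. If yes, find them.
Not possible

Factorization: 41740451 = 73 × 83^3
By Fermat: n is sum of two squares iff every prime p ≡ 3 (mod 4) appears to even power.
Prime(s) ≡ 3 (mod 4) with odd exponent: [(83, 3)]
Therefore 41740451 cannot be expressed as a² + b².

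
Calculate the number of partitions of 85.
30167357

p(n) counts ways to write n as a sum of positive integers (order ignored).
Euler's pentagonal recurrence: p(k) = p(k-1) + p(k-2) - p(k-5) - p(k-7) + p(k-12) + p(k-15) - ... (offsets j(3j∓1)/2, signs ++--, p(0)=1, p(<0)=0).
DP table for k = 0..84: p(0)=1, p(1)=1, p(2)=2, p(3)=3, p(4)=5, p(5)=7, p(6)=11, p(7)=15, p(8)=22, p(9)=30, p(10)=42, p(11)=56, p(12)=77, p(13)=101, p(14)=135, p(15)=176, p(16)=231, p(17)=297, p(18)=385, p(19)=490, p(20)=627, p(21)=792, p(22)=1002, p(23)=1255, p(24)=1575, p(25)=1958, p(26)=2436, p(27)=3010, p(28)=3718, p(29)=4565, p(30)=5604, p(31)=6842, p(32)=8349, p(33)=10143, p(34)=12310, p(35)=14883, p(36)=17977, p(37)=21637, p(38)=26015, p(39)=31185, p(40)=37338, p(41)=44583, p(42)=53174, p(43)=63261, p(44)=75175, p(45)=89134, p(46)=105558, p(47)=124754, p(48)=147273, p(49)=173525, p(50)=204226, p(51)=239943, p(52)=281589, p(53)=329931, p(54)=386155, p(55)=451276, p(56)=526823, p(57)=614154, p(58)=715220, p(59)=831820, p(60)=966467, p(61)=1121505, p(62)=1300156, p(63)=1505499, p(64)=1741630, p(65)=2012558, p(66)=2323520, p(67)=2679689, p(68)=3087735, p(69)=3554345, p(70)=4087968, p(71)=4697205, p(72)=5392783, p(73)=6185689, p(74)=7089500, p(75)=8118264, p(76)=9289091, p(77)=10619863, p(78)=12132164, p(79)=13848650, p(80)=15796476, p(81)=18004327, p(82)=20506255, p(83)=23338469, p(84)=26543660.
Final step: p(85) = p(84) + p(83) - p(80) - p(78) + p(73) + p(70) - p(63) - p(59) + p(50) + p(45) - p(34) - p(28) + p(15) + p(8)
= 26543660 + 23338469 - 15796476 - 12132164 + 6185689 + 4087968 - 1505499 - 831820 + 204226 + 89134 - 12310 - 3718 + 176 + 22
= 30167357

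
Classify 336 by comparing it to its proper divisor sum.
abundant

Proper divisors of 336: sum = 1 + 2 + 3 + 4 + 6 + 7 + 8 + 12 + ... + 56 + 84 + 112 + 168 (19 divisors) = 656
Since 656 > 336, 336 is abundant.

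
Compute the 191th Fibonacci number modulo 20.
9

Matrix identity: Q^n = [[F_(n+1), F_n], [F_n, F_(n-1)]] with Q = [[1,1],[1,0]].
n = 191 = 10111111₂. Square-and-multiply, entries mod 20:
Q^1 = [[1,1],[1,0]]
Q^2 = (Q^1)² = [[2,1],[1,1]]
Q^5 = (Q^2)²·Q = [[8,5],[5,3]]
Q^11 = (Q^5)²·Q = [[4,9],[9,15]]
Q^23 = (Q^11)²·Q = [[8,17],[17,11]]
Q^47 = (Q^23)²·Q = [[16,13],[13,3]]
Q^95 = (Q^47)²·Q = [[12,5],[5,7]]
Q^191 = (Q^95)²·Q = [[4,9],[9,15]]
F_191 mod 20 = Q^191[0][1] = 9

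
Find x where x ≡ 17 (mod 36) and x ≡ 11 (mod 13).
89

Using Chinese Remainder Theorem:
M = 36 × 13 = 468
M1 = 13, M2 = 36
y1 = 13^(-1) mod 36 = 25
y2 = 36^(-1) mod 13 = 4
x = (17×13×25 + 11×36×4) mod 468 = 89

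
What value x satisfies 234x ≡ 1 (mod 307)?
164

gcd(234, 307) = 1, so the inverse exists.
Extended Euclidean algorithm on (307, 234):
307 = 1 × 234 + 73  ⟹  73 = (1)·307 + (-1)·234
234 = 3 × 73 + 15  ⟹  15 = (-3)·307 + (4)·234
73 = 4 × 15 + 13  ⟹  13 = (13)·307 + (-17)·234
15 = 1 × 13 + 2  ⟹  2 = (-16)·307 + (21)·234
13 = 6 × 2 + 1  ⟹  1 = (109)·307 + (-143)·234
So (-143)·234 ≡ 1 (mod 307), i.e. 234^(-1) ≡ -143 ≡ 164 (mod 307).
Check: 234 × 164 = 38376 ≡ 1 (mod 307)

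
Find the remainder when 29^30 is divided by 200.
1

Repeated squaring. Binary of 30 = 11110.
29^1 ≡ 29 (mod 200); 29^2 ≡ 41 (mod 200); 29^4 ≡ 81 (mod 200); 29^8 ≡ 161 (mod 200); 29^16 ≡ 121 (mod 200)
29^30 = 29^2 × 29^4 × 29^8 × 29^16 ≡ 1 (mod 200)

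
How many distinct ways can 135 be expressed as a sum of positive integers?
9035836076

p(n) counts ways to write n as a sum of positive integers (order ignored).
Euler's pentagonal recurrence: p(k) = p(k-1) + p(k-2) - p(k-5) - p(k-7) + p(k-12) + p(k-15) - ... (offsets j(3j∓1)/2, signs ++--, p(0)=1, p(<0)=0).
DP table for k = 0..134: p(0)=1, p(1)=1, p(2)=2, p(3)=3, p(4)=5, p(5)=7, p(6)=11, p(7)=15, p(8)=22, p(9)=30, p(10)=42, p(11)=56, p(12)=77, p(13)=101, p(14)=135, p(15)=176, p(16)=231, p(17)=297, p(18)=385, p(19)=490, p(20)=627, p(21)=792, p(22)=1002, p(23)=1255, p(24)=1575, p(25)=1958, p(26)=2436, p(27)=3010, p(28)=3718, p(29)=4565, p(30)=5604, p(31)=6842, p(32)=8349, p(33)=10143, p(34)=12310, p(35)=14883, p(36)=17977, p(37)=21637, p(38)=26015, p(39)=31185, p(40)=37338, p(41)=44583, p(42)=53174, p(43)=63261, p(44)=75175, p(45)=89134, p(46)=105558, p(47)=124754, p(48)=147273, p(49)=173525, p(50)=204226, p(51)=239943, p(52)=281589, p(53)=329931, p(54)=386155, p(55)=451276, p(56)=526823, p(57)=614154, p(58)=715220, p(59)=831820, p(60)=966467, p(61)=1121505, p(62)=1300156, p(63)=1505499, p(64)=1741630, p(65)=2012558, p(66)=2323520, p(67)=2679689, p(68)=3087735, p(69)=3554345, p(70)=4087968, p(71)=4697205, p(72)=5392783, p(73)=6185689, p(74)=7089500, p(75)=8118264, p(76)=9289091, p(77)=10619863, p(78)=12132164, p(79)=13848650, p(80)=15796476, p(81)=18004327, p(82)=20506255, p(83)=23338469, p(84)=26543660, p(85)=30167357, p(86)=34262962, p(87)=38887673, p(88)=44108109, p(89)=49995925, p(90)=56634173, p(91)=64112359, p(92)=72533807, p(93)=82010177, p(94)=92669720, p(95)=104651419, p(96)=118114304, p(97)=133230930, p(98)=150198136, p(99)=169229875, p(100)=190569292, p(101)=214481126, p(102)=241265379, p(103)=271248950, p(104)=304801365, p(105)=342325709, p(106)=384276336, p(107)=431149389, p(108)=483502844, p(109)=541946240, p(110)=607163746, p(111)=679903203, p(112)=761002156, p(113)=851376628, p(114)=952050665, p(115)=1064144451, p(116)=1188908248, p(117)=1327710076, p(118)=1482074143, p(119)=1653668665, p(120)=1844349560, p(121)=2056148051, p(122)=2291320912, p(123)=2552338241, p(124)=2841940500, p(125)=3163127352, p(126)=3519222692, p(127)=3913864295, p(128)=4351078600, p(129)=4835271870, p(130)=5371315400, p(131)=5964539504, p(132)=6620830889, p(133)=7346629512, p(134)=8149040695.
Final step: p(135) = p(134) + p(133) - p(130) - p(128) + p(123) + p(120) - p(113) - p(109) + p(100) + p(95) - p(84) - p(78) + p(65) + p(58) - p(43) - p(35) + p(18) + p(9)
= 8149040695 + 7346629512 - 5371315400 - 4351078600 + 2552338241 + 1844349560 - 851376628 - 541946240 + 190569292 + 104651419 - 26543660 - 12132164 + 2012558 + 715220 - 63261 - 14883 + 385 + 30
= 9035836076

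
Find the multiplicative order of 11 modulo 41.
40

41 is prime, so ord(11) divides φ(41) = 40.
Divisors of 40: 1, 2, 4, 5, 8, 10, 20, 40.
Repeated squaring: 11^1 ≡ 11, 11^2 ≡ 39, 11^4 ≡ 4, 11^8 ≡ 16, 11^16 ≡ 10, 11^32 ≡ 18 (mod 41).
Test 11^d mod 41 for each divisor d in increasing order:
11^1 ≡ 11
11^2 ≡ 39
11^4 ≡ 4
11^5 = 11^4·11^1 ≡ 3
11^8 ≡ 16
11^10 = 11^8·11^2 ≡ 9
11^20 = 11^16·11^4 ≡ 40
11^40 = 11^32·11^8 ≡ 1  ← first divisor giving 1
The order is 40.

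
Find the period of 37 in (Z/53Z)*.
26

53 is prime, so ord(37) divides φ(53) = 52.
Divisors of 52: 1, 2, 4, 13, 26, 52.
Repeated squaring: 37^1 ≡ 37, 37^2 ≡ 44, 37^4 ≡ 28, 37^8 ≡ 42, 37^16 ≡ 15, 37^32 ≡ 13 (mod 53).
Test 37^d mod 53 for each divisor d in increasing order:
37^1 ≡ 37
37^2 ≡ 44
37^4 ≡ 28
37^13 = 37^8·37^4·37^1 ≡ 52
37^26 = 37^16·37^8·37^2 ≡ 1  ← first divisor giving 1
The order is 26.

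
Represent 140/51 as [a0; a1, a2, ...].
[2; 1, 2, 1, 12]

Euclidean algorithm steps:
140 = 2 × 51 + 38
51 = 1 × 38 + 13
38 = 2 × 13 + 12
13 = 1 × 12 + 1
12 = 12 × 1 + 0
Continued fraction: [2; 1, 2, 1, 12]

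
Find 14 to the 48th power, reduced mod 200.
56

Repeated squaring. Binary of 48 = 110000.
14^1 ≡ 14 (mod 200); 14^2 ≡ 196 (mod 200); 14^4 ≡ 16 (mod 200); 14^8 ≡ 56 (mod 200); 14^16 ≡ 136 (mod 200); 14^32 ≡ 96 (mod 200)
14^48 = 14^16 × 14^32 ≡ 56 (mod 200)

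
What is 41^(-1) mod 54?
29

gcd(41, 54) = 1, so the inverse exists.
Extended Euclidean algorithm on (54, 41):
54 = 1 × 41 + 13  ⟹  13 = (1)·54 + (-1)·41
41 = 3 × 13 + 2  ⟹  2 = (-3)·54 + (4)·41
13 = 6 × 2 + 1  ⟹  1 = (19)·54 + (-25)·41
So (-25)·41 ≡ 1 (mod 54), i.e. 41^(-1) ≡ -25 ≡ 29 (mod 54).
Check: 41 × 29 = 1189 ≡ 1 (mod 54)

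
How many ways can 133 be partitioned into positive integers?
7346629512

p(n) counts ways to write n as a sum of positive integers (order ignored).
Euler's pentagonal recurrence: p(k) = p(k-1) + p(k-2) - p(k-5) - p(k-7) + p(k-12) + p(k-15) - ... (offsets j(3j∓1)/2, signs ++--, p(0)=1, p(<0)=0).
DP table for k = 0..132: p(0)=1, p(1)=1, p(2)=2, p(3)=3, p(4)=5, p(5)=7, p(6)=11, p(7)=15, p(8)=22, p(9)=30, p(10)=42, p(11)=56, p(12)=77, p(13)=101, p(14)=135, p(15)=176, p(16)=231, p(17)=297, p(18)=385, p(19)=490, p(20)=627, p(21)=792, p(22)=1002, p(23)=1255, p(24)=1575, p(25)=1958, p(26)=2436, p(27)=3010, p(28)=3718, p(29)=4565, p(30)=5604, p(31)=6842, p(32)=8349, p(33)=10143, p(34)=12310, p(35)=14883, p(36)=17977, p(37)=21637, p(38)=26015, p(39)=31185, p(40)=37338, p(41)=44583, p(42)=53174, p(43)=63261, p(44)=75175, p(45)=89134, p(46)=105558, p(47)=124754, p(48)=147273, p(49)=173525, p(50)=204226, p(51)=239943, p(52)=281589, p(53)=329931, p(54)=386155, p(55)=451276, p(56)=526823, p(57)=614154, p(58)=715220, p(59)=831820, p(60)=966467, p(61)=1121505, p(62)=1300156, p(63)=1505499, p(64)=1741630, p(65)=2012558, p(66)=2323520, p(67)=2679689, p(68)=3087735, p(69)=3554345, p(70)=4087968, p(71)=4697205, p(72)=5392783, p(73)=6185689, p(74)=7089500, p(75)=8118264, p(76)=9289091, p(77)=10619863, p(78)=12132164, p(79)=13848650, p(80)=15796476, p(81)=18004327, p(82)=20506255, p(83)=23338469, p(84)=26543660, p(85)=30167357, p(86)=34262962, p(87)=38887673, p(88)=44108109, p(89)=49995925, p(90)=56634173, p(91)=64112359, p(92)=72533807, p(93)=82010177, p(94)=92669720, p(95)=104651419, p(96)=118114304, p(97)=133230930, p(98)=150198136, p(99)=169229875, p(100)=190569292, p(101)=214481126, p(102)=241265379, p(103)=271248950, p(104)=304801365, p(105)=342325709, p(106)=384276336, p(107)=431149389, p(108)=483502844, p(109)=541946240, p(110)=607163746, p(111)=679903203, p(112)=761002156, p(113)=851376628, p(114)=952050665, p(115)=1064144451, p(116)=1188908248, p(117)=1327710076, p(118)=1482074143, p(119)=1653668665, p(120)=1844349560, p(121)=2056148051, p(122)=2291320912, p(123)=2552338241, p(124)=2841940500, p(125)=3163127352, p(126)=3519222692, p(127)=3913864295, p(128)=4351078600, p(129)=4835271870, p(130)=5371315400, p(131)=5964539504, p(132)=6620830889.
Final step: p(133) = p(132) + p(131) - p(128) - p(126) + p(121) + p(118) - p(111) - p(107) + p(98) + p(93) - p(82) - p(76) + p(63) + p(56) - p(41) - p(33) + p(16) + p(7)
= 6620830889 + 5964539504 - 4351078600 - 3519222692 + 2056148051 + 1482074143 - 679903203 - 431149389 + 150198136 + 82010177 - 20506255 - 9289091 + 1505499 + 526823 - 44583 - 10143 + 231 + 15
= 7346629512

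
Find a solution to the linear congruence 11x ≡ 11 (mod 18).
x ≡ 1 (mod 18)

gcd(11, 18) = 1, which divides 11, so solutions exist.
Find 11^(-1) mod 18 by the extended Euclidean algorithm:
18 = 1 × 11 + 7  ⟹  7 = (1)·18 + (-1)·11
11 = 1 × 7 + 4  ⟹  4 = (-1)·18 + (2)·11
7 = 1 × 4 + 3  ⟹  3 = (2)·18 + (-3)·11
4 = 1 × 3 + 1  ⟹  1 = (-3)·18 + (5)·11
So (5)·11 ≡ 1 (mod 18), i.e. 11^(-1) ≡ 5 (mod 18).
x ≡ 5 × 11 = 55 ≡ 1 (mod 18).
Check: 11 × 1 = 11 ≡ 11 (mod 18).
Unique solution: x ≡ 1 (mod 18)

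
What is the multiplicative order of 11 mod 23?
22

23 is prime, so ord(11) divides φ(23) = 22.
Divisors of 22: 1, 2, 11, 22.
Repeated squaring: 11^1 ≡ 11, 11^2 ≡ 6, 11^4 ≡ 13, 11^8 ≡ 8, 11^16 ≡ 18 (mod 23).
Test 11^d mod 23 for each divisor d in increasing order:
11^1 ≡ 11
11^2 ≡ 6
11^11 = 11^8·11^2·11^1 ≡ 22
11^22 = 11^16·11^4·11^2 ≡ 1  ← first divisor giving 1
The order is 22.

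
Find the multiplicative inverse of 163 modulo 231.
214

gcd(163, 231) = 1, so the inverse exists.
Extended Euclidean algorithm on (231, 163):
231 = 1 × 163 + 68  ⟹  68 = (1)·231 + (-1)·163
163 = 2 × 68 + 27  ⟹  27 = (-2)·231 + (3)·163
68 = 2 × 27 + 14  ⟹  14 = (5)·231 + (-7)·163
27 = 1 × 14 + 13  ⟹  13 = (-7)·231 + (10)·163
14 = 1 × 13 + 1  ⟹  1 = (12)·231 + (-17)·163
So (-17)·163 ≡ 1 (mod 231), i.e. 163^(-1) ≡ -17 ≡ 214 (mod 231).
Check: 163 × 214 = 34882 ≡ 1 (mod 231)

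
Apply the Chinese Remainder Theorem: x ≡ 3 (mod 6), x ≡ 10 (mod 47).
57

Using Chinese Remainder Theorem:
M = 6 × 47 = 282
M1 = 47, M2 = 6
y1 = 47^(-1) mod 6 = 5
y2 = 6^(-1) mod 47 = 8
x = (3×47×5 + 10×6×8) mod 282 = 57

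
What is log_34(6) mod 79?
47

Baby-step giant-step with step n = ⌈√79⌉ = 9.
Baby steps 34^j mod 79 (j:value) for j=0..8: 0:1, 1:34, 2:50, 3:41, 4:51, 5:75, 6:22, 7:37, 8:73.
Giant-step multiplier: 34^(-9) ≡ 34^(78-9) = 34^69 ≡ 12 (mod 79).
Giant steps γ_i = 6·12^i mod 79: γ_0=6, γ_1=72, γ_2=74, γ_3=19, γ_4=70, γ_5=50 (in table at j=2).
x = i·n + j = 5·9 + 2 = 47.
Check: 34^47 ≡ 6 (mod 79).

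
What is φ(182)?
72

182 = 2 × 7 × 13
φ(n) = n × ∏(1 - 1/p) for each prime p dividing n
φ(182) = 182 × (1 - 1/2) × (1 - 1/7) × (1 - 1/13) = 72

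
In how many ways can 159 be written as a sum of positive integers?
97662728555

p(n) counts ways to write n as a sum of positive integers (order ignored).
Euler's pentagonal recurrence: p(k) = p(k-1) + p(k-2) - p(k-5) - p(k-7) + p(k-12) + p(k-15) - ... (offsets j(3j∓1)/2, signs ++--, p(0)=1, p(<0)=0).
DP table for k = 0..158: p(0)=1, p(1)=1, p(2)=2, p(3)=3, p(4)=5, p(5)=7, p(6)=11, p(7)=15, p(8)=22, p(9)=30, p(10)=42, p(11)=56, p(12)=77, p(13)=101, p(14)=135, p(15)=176, p(16)=231, p(17)=297, p(18)=385, p(19)=490, p(20)=627, p(21)=792, p(22)=1002, p(23)=1255, p(24)=1575, p(25)=1958, p(26)=2436, p(27)=3010, p(28)=3718, p(29)=4565, p(30)=5604, p(31)=6842, p(32)=8349, p(33)=10143, p(34)=12310, p(35)=14883, p(36)=17977, p(37)=21637, p(38)=26015, p(39)=31185, p(40)=37338, p(41)=44583, p(42)=53174, p(43)=63261, p(44)=75175, p(45)=89134, p(46)=105558, p(47)=124754, p(48)=147273, p(49)=173525, p(50)=204226, p(51)=239943, p(52)=281589, p(53)=329931, p(54)=386155, p(55)=451276, p(56)=526823, p(57)=614154, p(58)=715220, p(59)=831820, p(60)=966467, p(61)=1121505, p(62)=1300156, p(63)=1505499, p(64)=1741630, p(65)=2012558, p(66)=2323520, p(67)=2679689, p(68)=3087735, p(69)=3554345, p(70)=4087968, p(71)=4697205, p(72)=5392783, p(73)=6185689, p(74)=7089500, p(75)=8118264, p(76)=9289091, p(77)=10619863, p(78)=12132164, p(79)=13848650, p(80)=15796476, p(81)=18004327, p(82)=20506255, p(83)=23338469, p(84)=26543660, p(85)=30167357, p(86)=34262962, p(87)=38887673, p(88)=44108109, p(89)=49995925, p(90)=56634173, p(91)=64112359, p(92)=72533807, p(93)=82010177, p(94)=92669720, p(95)=104651419, p(96)=118114304, p(97)=133230930, p(98)=150198136, p(99)=169229875, p(100)=190569292, p(101)=214481126, p(102)=241265379, p(103)=271248950, p(104)=304801365, p(105)=342325709, p(106)=384276336, p(107)=431149389, p(108)=483502844, p(109)=541946240, p(110)=607163746, p(111)=679903203, p(112)=761002156, p(113)=851376628, p(114)=952050665, p(115)=1064144451, p(116)=1188908248, p(117)=1327710076, p(118)=1482074143, p(119)=1653668665, p(120)=1844349560, p(121)=2056148051, p(122)=2291320912, p(123)=2552338241, p(124)=2841940500, p(125)=3163127352, p(126)=3519222692, p(127)=3913864295, p(128)=4351078600, p(129)=4835271870, p(130)=5371315400, p(131)=5964539504, p(132)=6620830889, p(133)=7346629512, p(134)=8149040695, p(135)=9035836076, p(136)=10015581680, p(137)=11097645016, p(138)=12292341831, p(139)=13610949895, p(140)=15065878135, p(141)=16670689208, p(142)=18440293320, p(143)=20390982757, p(144)=22540654445, p(145)=24908858009, p(146)=27517052599, p(147)=30388671978, p(148)=33549419497, p(149)=37027355200, p(150)=40853235313, p(151)=45060624582, p(152)=49686288421, p(153)=54770336324, p(154)=60356673280, p(155)=66493182097, p(156)=73232243759, p(157)=80630964769, p(158)=88751778802.
Final step: p(159) = p(158) + p(157) - p(154) - p(152) + p(147) + p(144) - p(137) - p(133) + p(124) + p(119) - p(108) - p(102) + p(89) + p(82) - p(67) - p(59) + p(42) + p(33) - p(14) - p(4)
= 88751778802 + 80630964769 - 60356673280 - 49686288421 + 30388671978 + 22540654445 - 11097645016 - 7346629512 + 2841940500 + 1653668665 - 483502844 - 241265379 + 49995925 + 20506255 - 2679689 - 831820 + 53174 + 10143 - 135 - 5
= 97662728555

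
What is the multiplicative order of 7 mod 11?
10

11 is prime, so ord(7) divides φ(11) = 10.
Divisors of 10: 1, 2, 5, 10.
Repeated squaring: 7^1 ≡ 7, 7^2 ≡ 5, 7^4 ≡ 3, 7^8 ≡ 9 (mod 11).
Test 7^d mod 11 for each divisor d in increasing order:
7^1 ≡ 7
7^2 ≡ 5
7^5 = 7^4·7^1 ≡ 10
7^10 = 7^8·7^2 ≡ 1  ← first divisor giving 1
The order is 10.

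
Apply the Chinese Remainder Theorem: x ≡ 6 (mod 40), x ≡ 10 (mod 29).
126

Using Chinese Remainder Theorem:
M = 40 × 29 = 1160
M1 = 29, M2 = 40
y1 = 29^(-1) mod 40 = 29
y2 = 40^(-1) mod 29 = 8
x = (6×29×29 + 10×40×8) mod 1160 = 126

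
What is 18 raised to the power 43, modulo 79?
64

Repeated squaring. Binary of 43 = 101011.
18^1 ≡ 18 (mod 79); 18^2 ≡ 8 (mod 79); 18^4 ≡ 64 (mod 79); 18^8 ≡ 67 (mod 79); 18^16 ≡ 65 (mod 79); 18^32 ≡ 38 (mod 79)
18^43 = 18^1 × 18^2 × 18^8 × 18^32 ≡ 64 (mod 79)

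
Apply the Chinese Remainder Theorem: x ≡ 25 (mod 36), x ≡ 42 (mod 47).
277

Using Chinese Remainder Theorem:
M = 36 × 47 = 1692
M1 = 47, M2 = 36
y1 = 47^(-1) mod 36 = 23
y2 = 36^(-1) mod 47 = 17
x = (25×47×23 + 42×36×17) mod 1692 = 277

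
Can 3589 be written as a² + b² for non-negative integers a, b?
15² + 58² (a=15, b=58)

Factorization: 3589 = 37 × 97
By Fermat: n is sum of two squares iff every prime p ≡ 3 (mod 4) appears to even power.
All primes ≡ 3 (mod 4) appear to even power.
Search a = 0, 1, 2, … for 3589 - a² a perfect square: first hit at a = 15: 3589 - 225 = 3364 = 58².
3589 = 15² + 58² = 225 + 3364 ✓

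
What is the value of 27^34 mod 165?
9

Repeated squaring. Binary of 34 = 100010.
27^1 ≡ 27 (mod 165); 27^2 ≡ 69 (mod 165); 27^4 ≡ 141 (mod 165); 27^8 ≡ 81 (mod 165); 27^16 ≡ 126 (mod 165); 27^32 ≡ 36 (mod 165)
27^34 = 27^2 × 27^32 ≡ 9 (mod 165)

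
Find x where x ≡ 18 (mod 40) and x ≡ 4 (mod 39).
1018

Using Chinese Remainder Theorem:
M = 40 × 39 = 1560
M1 = 39, M2 = 40
y1 = 39^(-1) mod 40 = 39
y2 = 40^(-1) mod 39 = 1
x = (18×39×39 + 4×40×1) mod 1560 = 1018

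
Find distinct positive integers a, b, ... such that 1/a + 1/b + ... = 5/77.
1/16 + 1/411 + 1/506352

Greedy algorithm:
5/77: ceiling(77/5) = 16, use 1/16
3/1232: ceiling(1232/3) = 411, use 1/411
1/506352: ceiling(506352/1) = 506352, use 1/506352
Result: 5/77 = 1/16 + 1/411 + 1/506352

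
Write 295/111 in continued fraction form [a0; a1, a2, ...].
[2; 1, 1, 1, 11, 1, 2]

Euclidean algorithm steps:
295 = 2 × 111 + 73
111 = 1 × 73 + 38
73 = 1 × 38 + 35
38 = 1 × 35 + 3
35 = 11 × 3 + 2
3 = 1 × 2 + 1
2 = 2 × 1 + 0
Continued fraction: [2; 1, 1, 1, 11, 1, 2]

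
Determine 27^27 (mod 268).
187

Repeated squaring. Binary of 27 = 11011.
27^1 ≡ 27 (mod 268); 27^2 ≡ 193 (mod 268); 27^4 ≡ 265 (mod 268); 27^8 ≡ 9 (mod 268); 27^16 ≡ 81 (mod 268)
27^27 = 27^1 × 27^2 × 27^8 × 27^16 ≡ 187 (mod 268)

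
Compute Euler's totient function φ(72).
24

72 = 2^3 × 3^2
φ(n) = n × ∏(1 - 1/p) for each prime p dividing n
φ(72) = 72 × (1 - 1/2) × (1 - 1/3) = 24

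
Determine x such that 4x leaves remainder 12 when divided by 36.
x ≡ 3 (mod 9)

gcd(4, 36) = 4, which divides 12, so solutions exist.
Divide through by 4: x ≡ 3 (mod 9).
The coefficient of x is now 1, so x ≡ 3 (mod 9).
Check: 4 × 3 = 12 ≡ 12 (mod 36).
x ≡ 3 (mod 9), giving 4 solutions mod 36.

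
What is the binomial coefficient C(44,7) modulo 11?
0

Using Lucas' theorem:
Write n=44 and k=7 in base 11:
n in base 11: [4, 0]
k in base 11: [0, 7]
C(44,7) mod 11 = ∏ C(n_i, k_i) mod 11
Digit binomials (mod 11): C(4,0) = 1; C(0,7) = 0 (k_i > n_i)
Product: 1 × 0 = 0 ≡ 0 (mod 11)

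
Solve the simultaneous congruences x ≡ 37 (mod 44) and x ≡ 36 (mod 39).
1401

Using Chinese Remainder Theorem:
M = 44 × 39 = 1716
M1 = 39, M2 = 44
y1 = 39^(-1) mod 44 = 35
y2 = 44^(-1) mod 39 = 8
x = (37×39×35 + 36×44×8) mod 1716 = 1401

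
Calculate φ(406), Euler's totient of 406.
168

406 = 2 × 7 × 29
φ(n) = n × ∏(1 - 1/p) for each prime p dividing n
φ(406) = 406 × (1 - 1/2) × (1 - 1/7) × (1 - 1/29) = 168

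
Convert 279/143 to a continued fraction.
[1; 1, 19, 2, 3]

Euclidean algorithm steps:
279 = 1 × 143 + 136
143 = 1 × 136 + 7
136 = 19 × 7 + 3
7 = 2 × 3 + 1
3 = 3 × 1 + 0
Continued fraction: [1; 1, 19, 2, 3]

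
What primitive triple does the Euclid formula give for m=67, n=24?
(3913, 3216, 5065)

Euclid's formula: a = m² - n², b = 2mn, c = m² + n²
m = 67, n = 24
a = 67² - 24² = 4489 - 576 = 3913
b = 2 × 67 × 24 = 3216
c = 67² + 24² = 4489 + 576 = 5065
Verification: 3913² + 3216² = 15311569 + 10342656 = 25654225 = 5065² ✓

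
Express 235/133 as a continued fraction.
[1; 1, 3, 3, 2, 4]

Euclidean algorithm steps:
235 = 1 × 133 + 102
133 = 1 × 102 + 31
102 = 3 × 31 + 9
31 = 3 × 9 + 4
9 = 2 × 4 + 1
4 = 4 × 1 + 0
Continued fraction: [1; 1, 3, 3, 2, 4]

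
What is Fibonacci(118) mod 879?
467

Matrix identity: Q^n = [[F_(n+1), F_n], [F_n, F_(n-1)]] with Q = [[1,1],[1,0]].
n = 118 = 1110110₂. Square-and-multiply, entries mod 879:
Q^1 = [[1,1],[1,0]]
Q^3 = (Q^1)²·Q = [[3,2],[2,1]]
Q^7 = (Q^3)²·Q = [[21,13],[13,8]]
Q^14 = (Q^7)² = [[610,377],[377,233]]
Q^29 = (Q^14)²·Q = [[506,14],[14,492]]
Q^59 = (Q^29)²·Q = [[351,443],[443,787]]
Q^118 = (Q^59)² = [[373,467],[467,785]]
F_118 mod 879 = Q^118[0][1] = 467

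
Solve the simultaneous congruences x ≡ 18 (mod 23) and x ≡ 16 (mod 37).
386

Using Chinese Remainder Theorem:
M = 23 × 37 = 851
M1 = 37, M2 = 23
y1 = 37^(-1) mod 23 = 5
y2 = 23^(-1) mod 37 = 29
x = (18×37×5 + 16×23×29) mod 851 = 386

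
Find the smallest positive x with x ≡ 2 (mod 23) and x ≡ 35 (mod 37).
738

Using Chinese Remainder Theorem:
M = 23 × 37 = 851
M1 = 37, M2 = 23
y1 = 37^(-1) mod 23 = 5
y2 = 23^(-1) mod 37 = 29
x = (2×37×5 + 35×23×29) mod 851 = 738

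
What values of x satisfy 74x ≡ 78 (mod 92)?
x ≡ 11 (mod 46)

gcd(74, 92) = 2, which divides 78, so solutions exist.
Divide through by 2: 37x ≡ 39 (mod 46).
Find 37^(-1) mod 46 by the extended Euclidean algorithm:
46 = 1 × 37 + 9  ⟹  9 = (1)·46 + (-1)·37
37 = 4 × 9 + 1  ⟹  1 = (-4)·46 + (5)·37
So (5)·37 ≡ 1 (mod 46), i.e. 37^(-1) ≡ 5 (mod 46).
x ≡ 5 × 39 = 195 ≡ 11 (mod 46).
Check: 74 × 11 = 814 ≡ 78 (mod 92).
x ≡ 11 (mod 46), giving 2 solutions mod 92.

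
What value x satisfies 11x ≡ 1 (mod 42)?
23

gcd(11, 42) = 1, so the inverse exists.
Extended Euclidean algorithm on (42, 11):
42 = 3 × 11 + 9  ⟹  9 = (1)·42 + (-3)·11
11 = 1 × 9 + 2  ⟹  2 = (-1)·42 + (4)·11
9 = 4 × 2 + 1  ⟹  1 = (5)·42 + (-19)·11
So (-19)·11 ≡ 1 (mod 42), i.e. 11^(-1) ≡ -19 ≡ 23 (mod 42).
Check: 11 × 23 = 253 ≡ 1 (mod 42)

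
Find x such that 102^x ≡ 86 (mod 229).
141

Baby-step giant-step with step n = ⌈√229⌉ = 16.
Baby steps 102^j mod 229 (j:value) for j=0..15: 0:1, 1:102, 2:99, 3:22, 4:183, 5:117, 6:26, 7:133, 8:55, 9:114, 10:178, 11:65, 12:218, 13:23, 14:56, 15:216.
Giant-step multiplier: 102^(-16) ≡ 102^(228-16) = 102^212 ≡ 167 (mod 229).
Giant steps γ_i = 86·167^i mod 229: γ_0=86, γ_1=164, γ_2=137, γ_3=208, γ_4=157, γ_5=113, γ_6=93, γ_7=188, γ_8=23 (in table at j=13).
x = i·n + j = 8·16 + 13 = 141.
Check: 102^141 ≡ 86 (mod 229).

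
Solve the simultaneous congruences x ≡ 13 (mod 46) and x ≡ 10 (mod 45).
1945

Using Chinese Remainder Theorem:
M = 46 × 45 = 2070
M1 = 45, M2 = 46
y1 = 45^(-1) mod 46 = 45
y2 = 46^(-1) mod 45 = 1
x = (13×45×45 + 10×46×1) mod 2070 = 1945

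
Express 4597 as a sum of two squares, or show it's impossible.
41² + 54² (a=41, b=54)

Factorization: 4597 = 4597
By Fermat: n is sum of two squares iff every prime p ≡ 3 (mod 4) appears to even power.
All primes ≡ 3 (mod 4) appear to even power.
Search a = 0, 1, 2, … for 4597 - a² a perfect square: first hit at a = 41: 4597 - 1681 = 2916 = 54².
4597 = 41² + 54² = 1681 + 2916 ✓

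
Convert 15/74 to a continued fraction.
[0; 4, 1, 14]

Euclidean algorithm steps:
15 = 0 × 74 + 15
74 = 4 × 15 + 14
15 = 1 × 14 + 1
14 = 14 × 1 + 0
Continued fraction: [0; 4, 1, 14]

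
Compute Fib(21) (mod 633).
185

Matrix identity: Q^n = [[F_(n+1), F_n], [F_n, F_(n-1)]] with Q = [[1,1],[1,0]].
n = 21 = 10101₂. Square-and-multiply, entries mod 633:
Q^1 = [[1,1],[1,0]]
Q^2 = (Q^1)² = [[2,1],[1,1]]
Q^5 = (Q^2)²·Q = [[8,5],[5,3]]
Q^10 = (Q^5)² = [[89,55],[55,34]]
Q^21 = (Q^10)²·Q = [[620,185],[185,435]]
F_21 mod 633 = Q^21[0][1] = 185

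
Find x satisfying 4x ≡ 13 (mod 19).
x ≡ 8 (mod 19)

gcd(4, 19) = 1, which divides 13, so solutions exist.
Find 4^(-1) mod 19 by the extended Euclidean algorithm:
19 = 4 × 4 + 3  ⟹  3 = (1)·19 + (-4)·4
4 = 1 × 3 + 1  ⟹  1 = (-1)·19 + (5)·4
So (5)·4 ≡ 1 (mod 19), i.e. 4^(-1) ≡ 5 (mod 19).
x ≡ 5 × 13 = 65 ≡ 8 (mod 19).
Check: 4 × 8 = 32 ≡ 13 (mod 19).
Unique solution: x ≡ 8 (mod 19)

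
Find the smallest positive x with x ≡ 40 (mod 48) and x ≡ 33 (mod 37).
1624

Using Chinese Remainder Theorem:
M = 48 × 37 = 1776
M1 = 37, M2 = 48
y1 = 37^(-1) mod 48 = 13
y2 = 48^(-1) mod 37 = 27
x = (40×37×13 + 33×48×27) mod 1776 = 1624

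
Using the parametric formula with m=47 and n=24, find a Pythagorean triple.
(1633, 2256, 2785)

Euclid's formula: a = m² - n², b = 2mn, c = m² + n²
m = 47, n = 24
a = 47² - 24² = 2209 - 576 = 1633
b = 2 × 47 × 24 = 2256
c = 47² + 24² = 2209 + 576 = 2785
Verification: 1633² + 2256² = 2666689 + 5089536 = 7756225 = 2785² ✓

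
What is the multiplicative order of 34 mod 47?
23

47 is prime, so ord(34) divides φ(47) = 46.
Divisors of 46: 1, 2, 23, 46.
Repeated squaring: 34^1 ≡ 34, 34^2 ≡ 28, 34^4 ≡ 32, 34^8 ≡ 37, 34^16 ≡ 6, 34^32 ≡ 36 (mod 47).
Test 34^d mod 47 for each divisor d in increasing order:
34^1 ≡ 34
34^2 ≡ 28
34^23 = 34^16·34^4·34^2·34^1 ≡ 1  ← first divisor giving 1
The order is 23.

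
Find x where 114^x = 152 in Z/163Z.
154

Baby-step giant-step with step n = ⌈√163⌉ = 13.
Baby steps 114^j mod 163 (j:value) for j=0..12: 0:1, 1:114, 2:119, 3:37, 4:143, 5:2, 6:65, 7:75, 8:74, 9:123, 10:4, 11:130, 12:150.
Giant-step multiplier: 114^(-13) ≡ 114^(162-13) = 114^149 ≡ 76 (mod 163).
Giant steps γ_i = 152·76^i mod 163: γ_0=152, γ_1=142, γ_2=34, γ_3=139, γ_4=132, γ_5=89, γ_6=81, γ_7=125, γ_8=46, γ_9=73, γ_10=6, γ_11=130 (in table at j=11).
x = i·n + j = 11·13 + 11 = 154.
Check: 114^154 ≡ 152 (mod 163).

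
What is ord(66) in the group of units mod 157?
156

157 is prime, so ord(66) divides φ(157) = 156.
Divisors of 156: 1, 2, 3, 4, 6, 12, 13, 26, 39, 52, 78, 156.
Repeated squaring: 66^1 ≡ 66, 66^2 ≡ 117, 66^4 ≡ 30, 66^8 ≡ 115, 66^16 ≡ 37, 66^32 ≡ 113, 66^64 ≡ 52, 66^128 ≡ 35 (mod 157).
Test 66^d mod 157 for each divisor d in increasing order:
66^1 ≡ 66
66^2 ≡ 117
66^3 = 66^2·66^1 ≡ 29
66^4 ≡ 30
66^6 = 66^4·66^2 ≡ 56
66^12 = 66^8·66^4 ≡ 153
66^13 = 66^8·66^4·66^1 ≡ 50
66^26 = 66^16·66^8·66^2 ≡ 145
66^39 = 66^32·66^4·66^2·66^1 ≡ 28
66^52 = 66^32·66^16·66^4 ≡ 144
66^78 = 66^64·66^8·66^4·66^2 ≡ 156
66^156 = 66^128·66^16·66^8·66^4 ≡ 1  ← first divisor giving 1
The order is 156.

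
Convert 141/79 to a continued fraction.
[1; 1, 3, 1, 1, 1, 5]

Euclidean algorithm steps:
141 = 1 × 79 + 62
79 = 1 × 62 + 17
62 = 3 × 17 + 11
17 = 1 × 11 + 6
11 = 1 × 6 + 5
6 = 1 × 5 + 1
5 = 5 × 1 + 0
Continued fraction: [1; 1, 3, 1, 1, 1, 5]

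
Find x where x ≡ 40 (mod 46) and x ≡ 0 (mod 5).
40

Using Chinese Remainder Theorem:
M = 46 × 5 = 230
M1 = 5, M2 = 46
y1 = 5^(-1) mod 46 = 37
y2 = 46^(-1) mod 5 = 1
x = (40×5×37 + 0×46×1) mod 230 = 40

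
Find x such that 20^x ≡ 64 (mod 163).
48

Baby-step giant-step with step n = ⌈√163⌉ = 13.
Baby steps 20^j mod 163 (j:value) for j=0..12: 0:1, 1:20, 2:74, 3:13, 4:97, 5:147, 6:6, 7:120, 8:118, 9:78, 10:93, 11:67, 12:36.
Giant-step multiplier: 20^(-13) ≡ 20^(162-13) = 20^149 ≡ 12 (mod 163).
Giant steps γ_i = 64·12^i mod 163: γ_0=64, γ_1=116, γ_2=88, γ_3=78 (in table at j=9).
x = i·n + j = 3·13 + 9 = 48.
Check: 20^48 ≡ 64 (mod 163).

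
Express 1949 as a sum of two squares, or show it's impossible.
10² + 43² (a=10, b=43)

Factorization: 1949 = 1949
By Fermat: n is sum of two squares iff every prime p ≡ 3 (mod 4) appears to even power.
All primes ≡ 3 (mod 4) appear to even power.
Search a = 0, 1, 2, … for 1949 - a² a perfect square: first hit at a = 10: 1949 - 100 = 1849 = 43².
1949 = 10² + 43² = 100 + 1849 ✓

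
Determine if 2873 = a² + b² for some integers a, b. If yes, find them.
8² + 53² (a=8, b=53)

Factorization: 2873 = 13^2 × 17
By Fermat: n is sum of two squares iff every prime p ≡ 3 (mod 4) appears to even power.
All primes ≡ 3 (mod 4) appear to even power.
Search a = 0, 1, 2, … for 2873 - a² a perfect square: first hit at a = 8: 2873 - 64 = 2809 = 53².
2873 = 8² + 53² = 64 + 2809 ✓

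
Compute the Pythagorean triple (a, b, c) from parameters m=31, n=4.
(945, 248, 977)

Euclid's formula: a = m² - n², b = 2mn, c = m² + n²
m = 31, n = 4
a = 31² - 4² = 961 - 16 = 945
b = 2 × 31 × 4 = 248
c = 31² + 4² = 961 + 16 = 977
Verification: 945² + 248² = 893025 + 61504 = 954529 = 977² ✓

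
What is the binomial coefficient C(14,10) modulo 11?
0

Using Lucas' theorem:
Write n=14 and k=10 in base 11:
n in base 11: [1, 3]
k in base 11: [0, 10]
C(14,10) mod 11 = ∏ C(n_i, k_i) mod 11
Digit binomials (mod 11): C(1,0) = 1; C(3,10) = 0 (k_i > n_i)
Product: 1 × 0 = 0 ≡ 0 (mod 11)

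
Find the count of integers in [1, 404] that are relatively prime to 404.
200

404 = 2^2 × 101
φ(n) = n × ∏(1 - 1/p) for each prime p dividing n
φ(404) = 404 × (1 - 1/2) × (1 - 1/101) = 200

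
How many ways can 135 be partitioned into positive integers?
9035836076

p(n) counts ways to write n as a sum of positive integers (order ignored).
Euler's pentagonal recurrence: p(k) = p(k-1) + p(k-2) - p(k-5) - p(k-7) + p(k-12) + p(k-15) - ... (offsets j(3j∓1)/2, signs ++--, p(0)=1, p(<0)=0).
DP table for k = 0..134: p(0)=1, p(1)=1, p(2)=2, p(3)=3, p(4)=5, p(5)=7, p(6)=11, p(7)=15, p(8)=22, p(9)=30, p(10)=42, p(11)=56, p(12)=77, p(13)=101, p(14)=135, p(15)=176, p(16)=231, p(17)=297, p(18)=385, p(19)=490, p(20)=627, p(21)=792, p(22)=1002, p(23)=1255, p(24)=1575, p(25)=1958, p(26)=2436, p(27)=3010, p(28)=3718, p(29)=4565, p(30)=5604, p(31)=6842, p(32)=8349, p(33)=10143, p(34)=12310, p(35)=14883, p(36)=17977, p(37)=21637, p(38)=26015, p(39)=31185, p(40)=37338, p(41)=44583, p(42)=53174, p(43)=63261, p(44)=75175, p(45)=89134, p(46)=105558, p(47)=124754, p(48)=147273, p(49)=173525, p(50)=204226, p(51)=239943, p(52)=281589, p(53)=329931, p(54)=386155, p(55)=451276, p(56)=526823, p(57)=614154, p(58)=715220, p(59)=831820, p(60)=966467, p(61)=1121505, p(62)=1300156, p(63)=1505499, p(64)=1741630, p(65)=2012558, p(66)=2323520, p(67)=2679689, p(68)=3087735, p(69)=3554345, p(70)=4087968, p(71)=4697205, p(72)=5392783, p(73)=6185689, p(74)=7089500, p(75)=8118264, p(76)=9289091, p(77)=10619863, p(78)=12132164, p(79)=13848650, p(80)=15796476, p(81)=18004327, p(82)=20506255, p(83)=23338469, p(84)=26543660, p(85)=30167357, p(86)=34262962, p(87)=38887673, p(88)=44108109, p(89)=49995925, p(90)=56634173, p(91)=64112359, p(92)=72533807, p(93)=82010177, p(94)=92669720, p(95)=104651419, p(96)=118114304, p(97)=133230930, p(98)=150198136, p(99)=169229875, p(100)=190569292, p(101)=214481126, p(102)=241265379, p(103)=271248950, p(104)=304801365, p(105)=342325709, p(106)=384276336, p(107)=431149389, p(108)=483502844, p(109)=541946240, p(110)=607163746, p(111)=679903203, p(112)=761002156, p(113)=851376628, p(114)=952050665, p(115)=1064144451, p(116)=1188908248, p(117)=1327710076, p(118)=1482074143, p(119)=1653668665, p(120)=1844349560, p(121)=2056148051, p(122)=2291320912, p(123)=2552338241, p(124)=2841940500, p(125)=3163127352, p(126)=3519222692, p(127)=3913864295, p(128)=4351078600, p(129)=4835271870, p(130)=5371315400, p(131)=5964539504, p(132)=6620830889, p(133)=7346629512, p(134)=8149040695.
Final step: p(135) = p(134) + p(133) - p(130) - p(128) + p(123) + p(120) - p(113) - p(109) + p(100) + p(95) - p(84) - p(78) + p(65) + p(58) - p(43) - p(35) + p(18) + p(9)
= 8149040695 + 7346629512 - 5371315400 - 4351078600 + 2552338241 + 1844349560 - 851376628 - 541946240 + 190569292 + 104651419 - 26543660 - 12132164 + 2012558 + 715220 - 63261 - 14883 + 385 + 30
= 9035836076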